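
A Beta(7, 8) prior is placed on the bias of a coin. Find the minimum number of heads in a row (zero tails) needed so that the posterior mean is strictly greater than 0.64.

After k heads and 0 tails the posterior is Beta(7+k, 8), with mean (7+k)/(7+8+k).
Set (7+k)/(15+k) > 0.64 and solve: k > (0.64·15 − 7)/(1 − 0.64) = 7.222.
The smallest integer exceeding 7.222 is 8.

k = 8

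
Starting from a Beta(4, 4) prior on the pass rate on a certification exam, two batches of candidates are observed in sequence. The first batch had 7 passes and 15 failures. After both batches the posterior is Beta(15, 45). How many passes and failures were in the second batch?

Sequential conjugate updates are equivalent to a single update on the pooled data, so total successes = posterior α − prior α and total failures = posterior β − prior β.
Total across both batches: 15−4=11 passes, 45−4=41 failures.
Subtract the first batch: 11−7=4 passes and 41−15=26 failures.

4 passes and 26 failures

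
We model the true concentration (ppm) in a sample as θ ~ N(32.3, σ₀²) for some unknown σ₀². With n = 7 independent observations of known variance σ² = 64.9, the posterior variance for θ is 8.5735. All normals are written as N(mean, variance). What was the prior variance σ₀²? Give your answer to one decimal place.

σ₀² = 113.9

Posterior precision equals prior precision plus data precision: 1/σ_n² = 1/σ₀² + n/σ².
So 1/σ₀² = 1/8.5735 − 7/64.9 = 0.116638 − 0.107858 = 0.008780.
Hence σ₀² = 1/0.008780 ≈ 113.9.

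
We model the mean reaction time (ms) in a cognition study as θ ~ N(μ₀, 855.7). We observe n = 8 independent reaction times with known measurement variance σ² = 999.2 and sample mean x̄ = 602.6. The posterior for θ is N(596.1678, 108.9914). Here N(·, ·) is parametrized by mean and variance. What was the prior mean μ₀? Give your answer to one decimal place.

With known observation variance, the Normal–Normal posterior has precision τ_n = τ₀ + n/σ² and mean μ_n = (τ₀μ₀ + (n/σ²)x̄)/τ_n.
Here τ₀ = 1/855.7 = 0.001169 and τ_data = 8/999.2 = 0.008006, so τ_n = 0.009175.
Rearranging for μ₀: μ₀ = (μ_n·τ_n − τ_data·x̄)/τ₀ = (596.1678·0.009175 − 0.008006·602.6) / 0.001169 = 0.645424/0.001169 ≈ 552.1.

μ₀ = 552.1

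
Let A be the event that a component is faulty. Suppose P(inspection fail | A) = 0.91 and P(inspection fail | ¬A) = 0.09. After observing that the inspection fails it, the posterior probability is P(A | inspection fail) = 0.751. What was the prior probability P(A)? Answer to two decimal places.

Bayes' rule in odds form gives O(A|E) = O(A)·[P(E|A)/P(E|¬A)], hence O(A) = O(A|E)/LR.
Posterior odds = 0.751/(1−0.751) = 3.0161. LR = 0.91/0.09 = 10.1111.
Prior odds = 3.0161/10.1111 = 0.2983, so P(A) = 0.2983/(1+0.2983) ≈ 0.23.

P(A) = 0.23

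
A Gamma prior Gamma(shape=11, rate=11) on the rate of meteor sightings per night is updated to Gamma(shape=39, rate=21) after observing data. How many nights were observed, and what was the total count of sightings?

n = 10 nights with total 28 sightings

Gamma–Poisson conjugacy: posterior shape = α + Σxᵢ, posterior rate = β + n.
Matching: Σxᵢ = 39 − 11 = 28 and n = 21 − 11 = 10.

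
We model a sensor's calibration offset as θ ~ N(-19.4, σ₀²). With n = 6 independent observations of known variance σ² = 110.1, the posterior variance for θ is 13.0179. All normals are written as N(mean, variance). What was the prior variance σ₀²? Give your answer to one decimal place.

For the Normal–Normal model with known σ², precisions add: τ_n = τ₀ + n/σ².
So 1/σ₀² = 1/13.0179 − 6/110.1 = 0.076817 − 0.054496 = 0.022321.
Hence σ₀² = 1/0.022321 ≈ 44.8.

σ₀² = 44.8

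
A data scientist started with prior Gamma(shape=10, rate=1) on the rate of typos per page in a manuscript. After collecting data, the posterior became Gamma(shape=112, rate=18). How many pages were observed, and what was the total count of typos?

n = 17 pages with total 102 typos

Gamma–Poisson conjugacy: posterior shape = α + Σxᵢ, posterior rate = β + n.
Matching: Σxᵢ = 112 − 10 = 102 and n = 18 − 1 = 17.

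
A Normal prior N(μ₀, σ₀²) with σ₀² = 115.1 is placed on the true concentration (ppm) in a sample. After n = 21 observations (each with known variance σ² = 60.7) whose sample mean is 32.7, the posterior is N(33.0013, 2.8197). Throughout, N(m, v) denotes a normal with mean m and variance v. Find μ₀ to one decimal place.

The posterior mean is a precision-weighted average: μ_n = (τ₀μ₀ + τ_data·x̄)/(τ₀+τ_data), with τ₀=1/σ₀² and τ_data=n/σ².
Here τ₀ = 1/115.1 = 0.008688 and τ_data = 21/60.7 = 0.345964, so τ_n = 0.354652.
Rearranging for μ₀: μ₀ = (μ_n·τ_n − τ_data·x̄)/τ₀ = (33.0013·0.354652 − 0.345964·32.7) / 0.008688 = 0.390954/0.008688 ≈ 45.0.

μ₀ = 45.0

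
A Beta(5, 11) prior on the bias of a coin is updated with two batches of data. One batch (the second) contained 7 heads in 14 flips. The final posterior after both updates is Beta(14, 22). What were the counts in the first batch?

2 heads and 4 tails

Sequential conjugate updates are equivalent to a single update on the pooled data, so total successes = posterior α − prior α and total failures = posterior β − prior β.
Total across both batches: 14−5=9 heads, 22−11=11 tails.
Subtract the second batch: 9−7=2 heads and 11−7=4 tails.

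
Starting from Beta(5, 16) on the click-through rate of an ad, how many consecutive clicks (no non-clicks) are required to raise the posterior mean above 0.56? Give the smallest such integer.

After k clicks and 0 non-clicks the posterior is Beta(5+k, 16), with mean (5+k)/(5+16+k).
Set (5+k)/(21+k) > 0.56 and solve: k > (0.56·21 − 5)/(1 − 0.56) = 15.364.
The smallest integer exceeding 15.364 is 16, and checking k=16: (21)/(37) = 0.5676 > 0.56.

k = 16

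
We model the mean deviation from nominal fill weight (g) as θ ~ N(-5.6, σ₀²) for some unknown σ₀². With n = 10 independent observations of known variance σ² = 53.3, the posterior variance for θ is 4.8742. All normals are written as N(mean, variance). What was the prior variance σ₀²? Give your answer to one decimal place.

σ₀² = 57.0

Posterior precision equals prior precision plus data precision: 1/σ_n² = 1/σ₀² + n/σ².
So 1/σ₀² = 1/4.8742 − 10/53.3 = 0.205162 − 0.187617 = 0.017545.
Hence σ₀² = 1/0.017545 ≈ 57.0.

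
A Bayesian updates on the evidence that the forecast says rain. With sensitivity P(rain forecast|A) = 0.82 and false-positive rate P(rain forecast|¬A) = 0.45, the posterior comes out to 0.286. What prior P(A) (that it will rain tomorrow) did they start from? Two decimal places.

Bayes' rule in odds form gives O(A|E) = O(A)·[P(E|A)/P(E|¬A)], hence O(A) = O(A|E)/LR.
Posterior odds = 0.286/(1−0.286) = 0.4006. LR = 0.82/0.45 = 1.8222.
Prior odds = 0.4006/1.8222 = 0.2198, so P(A) = 0.2198/(1+0.2198) ≈ 0.18.

P(A) = 0.18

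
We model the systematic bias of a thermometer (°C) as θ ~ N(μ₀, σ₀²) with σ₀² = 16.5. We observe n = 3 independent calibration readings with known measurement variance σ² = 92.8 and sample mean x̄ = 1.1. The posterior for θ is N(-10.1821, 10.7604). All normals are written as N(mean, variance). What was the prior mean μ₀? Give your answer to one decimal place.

μ₀ = -16.2

With known observation variance, the Normal–Normal posterior has precision τ_n = τ₀ + n/σ² and mean μ_n = (τ₀μ₀ + (n/σ²)x̄)/τ_n.
Here τ₀ = 1/16.5 = 0.060606 and τ_data = 3/92.8 = 0.032328, so τ_n = 0.092934.
Rearranging for μ₀: μ₀ = (μ_n·τ_n − τ_data·x̄)/τ₀ = (-10.1821·0.092934 − 0.032328·1.1) / 0.060606 = -0.981824/0.060606 ≈ -16.2.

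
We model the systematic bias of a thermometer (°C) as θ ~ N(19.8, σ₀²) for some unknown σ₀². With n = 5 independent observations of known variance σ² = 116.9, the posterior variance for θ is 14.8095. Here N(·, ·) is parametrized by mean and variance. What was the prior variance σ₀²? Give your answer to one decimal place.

σ₀² = 40.4

Posterior precision equals prior precision plus data precision: 1/σ_n² = 1/σ₀² + n/σ².
So 1/σ₀² = 1/14.8095 − 5/116.9 = 0.067524 − 0.042772 = 0.024752.
Hence σ₀² = 1/0.024752 ≈ 40.4.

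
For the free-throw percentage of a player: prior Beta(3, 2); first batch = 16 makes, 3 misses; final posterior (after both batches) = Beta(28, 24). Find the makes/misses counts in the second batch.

9 makes and 19 misses

Sequential conjugate updates are equivalent to a single update on the pooled data, so total successes = posterior α − prior α and total failures = posterior β − prior β.
Total across both batches: 28−3=25 makes, 24−2=22 misses.
Subtract the first batch: 25−16=9 makes and 22−3=19 misses.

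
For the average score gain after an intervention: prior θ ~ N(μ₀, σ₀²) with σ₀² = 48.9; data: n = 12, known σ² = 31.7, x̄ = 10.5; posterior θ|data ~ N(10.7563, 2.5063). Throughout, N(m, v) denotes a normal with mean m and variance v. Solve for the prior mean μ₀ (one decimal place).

With known observation variance, the Normal–Normal posterior has precision τ_n = τ₀ + n/σ² and mean μ_n = (τ₀μ₀ + (n/σ²)x̄)/τ_n.
Here τ₀ = 1/48.9 = 0.020450 and τ_data = 12/31.7 = 0.378549, so τ_n = 0.398999.
Rearranging for μ₀: μ₀ = (μ_n·τ_n − τ_data·x̄)/τ₀ = (10.7563·0.398999 − 0.378549·10.5) / 0.020450 = 0.316988/0.020450 ≈ 15.5.

μ₀ = 15.5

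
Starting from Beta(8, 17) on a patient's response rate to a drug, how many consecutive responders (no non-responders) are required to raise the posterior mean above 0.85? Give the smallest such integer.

k = 89

After k responders and 0 non-responders the posterior is Beta(8+k, 17), with mean (8+k)/(8+17+k).
Set (8+k)/(25+k) > 0.85 and solve: k > (0.85·25 − 8)/(1 − 0.85) = 88.333.
The smallest integer exceeding 88.333 is 89, and checking k=89: (97)/(114) = 0.8509 > 0.85.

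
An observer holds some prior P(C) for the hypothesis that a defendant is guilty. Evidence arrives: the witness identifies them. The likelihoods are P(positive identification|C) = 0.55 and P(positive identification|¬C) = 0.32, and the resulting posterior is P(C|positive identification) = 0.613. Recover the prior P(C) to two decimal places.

In odds form, posterior odds = prior odds × likelihood ratio, so prior odds = posterior odds ÷ LR.
Posterior odds = 0.613/(1−0.613) = 1.5840. LR = 0.55/0.32 = 1.7188.
Prior odds = 1.5840/1.7188 = 0.9216, so P(C) = 0.9216/(1+0.9216) ≈ 0.48.

P(C) = 0.48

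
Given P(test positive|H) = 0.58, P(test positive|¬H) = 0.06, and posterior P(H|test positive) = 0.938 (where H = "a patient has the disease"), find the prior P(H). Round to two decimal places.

P(H) = 0.61

In odds form, posterior odds = prior odds × likelihood ratio, so prior odds = posterior odds ÷ LR.
Posterior odds = 0.938/(1−0.938) = 15.1290. LR = 0.58/0.06 = 9.6667.
Prior odds = 15.1290/9.6667 = 1.5651, so P(H) = 1.5651/(1+1.5651) ≈ 0.61.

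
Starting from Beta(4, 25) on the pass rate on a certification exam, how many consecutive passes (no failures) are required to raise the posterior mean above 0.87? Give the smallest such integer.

After k passes and 0 failures the posterior is Beta(4+k, 25), with mean (4+k)/(4+25+k).
Set (4+k)/(29+k) > 0.87 and solve: k > (0.87·29 − 4)/(1 − 0.87) = 163.308.
The smallest integer exceeding 163.308 is 164, and checking k=164: (168)/(193) = 0.8705 > 0.87.

k = 164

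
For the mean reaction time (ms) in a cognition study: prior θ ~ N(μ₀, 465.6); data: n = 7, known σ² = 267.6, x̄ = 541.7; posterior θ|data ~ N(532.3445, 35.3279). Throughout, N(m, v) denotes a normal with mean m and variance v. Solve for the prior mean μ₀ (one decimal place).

The posterior mean is a precision-weighted average: μ_n = (τ₀μ₀ + τ_data·x̄)/(τ₀+τ_data), with τ₀=1/σ₀² and τ_data=n/σ².
Here τ₀ = 1/465.6 = 0.002148 and τ_data = 7/267.6 = 0.026158, so τ_n = 0.028306.
Rearranging for μ₀: μ₀ = (μ_n·τ_n − τ_data·x̄)/τ₀ = (532.3445·0.028306 − 0.026158·541.7) / 0.002148 = 0.898755/0.002148 ≈ 418.4.

μ₀ = 418.4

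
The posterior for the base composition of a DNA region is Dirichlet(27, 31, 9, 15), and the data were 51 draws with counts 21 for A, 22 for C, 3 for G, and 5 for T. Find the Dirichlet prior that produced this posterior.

Dirichlet(6, 9, 6, 10)

For a Dirichlet(α) prior with multinomial counts c, the posterior is Dirichlet(α + c) componentwise.
Subtract each count from the matching posterior parameter: 27−21=6, 31−22=9, 9−3=6, 15−5=10.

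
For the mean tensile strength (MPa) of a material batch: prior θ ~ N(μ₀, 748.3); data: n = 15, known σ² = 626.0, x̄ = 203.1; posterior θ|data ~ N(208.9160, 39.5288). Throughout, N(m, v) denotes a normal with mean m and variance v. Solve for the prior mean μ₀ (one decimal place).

μ₀ = 313.2

The posterior mean is a precision-weighted average: μ_n = (τ₀μ₀ + τ_data·x̄)/(τ₀+τ_data), with τ₀=1/σ₀² and τ_data=n/σ².
Here τ₀ = 1/748.3 = 0.001336 and τ_data = 15/626.0 = 0.023962, so τ_n = 0.025298.
Rearranging for μ₀: μ₀ = (μ_n·τ_n − τ_data·x̄)/τ₀ = (208.9160·0.025298 − 0.023962·203.1) / 0.001336 = 0.418475/0.001336 ≈ 313.2.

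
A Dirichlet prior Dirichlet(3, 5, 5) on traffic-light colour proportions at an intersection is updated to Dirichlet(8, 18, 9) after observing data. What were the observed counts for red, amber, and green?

For a Dirichlet(α) prior with multinomial counts c, the posterior is Dirichlet(α + c) componentwise.
Counts are posterior − prior componentwise: 8−3=5, 18−5=13, 9−5=4.

counts (5, 13, 4)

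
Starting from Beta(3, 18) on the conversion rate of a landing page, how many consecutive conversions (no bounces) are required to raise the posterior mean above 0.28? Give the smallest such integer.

k = 5

After k conversions and 0 bounces the posterior is Beta(3+k, 18), with mean (3+k)/(3+18+k).
Set (3+k)/(21+k) > 0.28 and solve: k > (0.28·21 − 3)/(1 − 0.28) = 4.000.
The smallest integer exceeding 4.000 is 5.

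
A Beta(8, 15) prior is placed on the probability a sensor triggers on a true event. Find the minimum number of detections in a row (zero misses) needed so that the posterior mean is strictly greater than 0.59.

k = 14

After k detections and 0 misses the posterior is Beta(8+k, 15), with mean (8+k)/(8+15+k).
Set (8+k)/(23+k) > 0.59 and solve: k > (0.59·23 − 8)/(1 − 0.59) = 13.585.
The smallest integer exceeding 13.585 is 14.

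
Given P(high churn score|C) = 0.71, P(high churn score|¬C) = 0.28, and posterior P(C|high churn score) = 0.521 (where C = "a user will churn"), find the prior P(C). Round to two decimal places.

In odds form, posterior odds = prior odds × likelihood ratio, so prior odds = posterior odds ÷ LR.
Posterior odds = 0.521/(1−0.521) = 1.0877. LR = 0.71/0.28 = 2.5357.
Prior odds = 1.0877/2.5357 = 0.4290, so P(C) = 0.4290/(1+0.4290) ≈ 0.30.

P(C) = 0.30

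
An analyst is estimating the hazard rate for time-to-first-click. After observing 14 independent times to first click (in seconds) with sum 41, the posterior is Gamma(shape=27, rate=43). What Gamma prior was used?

Gamma–exponential conjugacy: posterior shape = α + n, posterior rate = β + Σtᵢ.
So α = 27 − 14 = 13 and β = 43 − 41 = 2.

Gamma(shape=13, rate=2)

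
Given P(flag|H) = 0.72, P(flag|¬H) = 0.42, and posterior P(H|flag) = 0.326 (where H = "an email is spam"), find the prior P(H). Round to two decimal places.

P(H) = 0.22

In odds form, posterior odds = prior odds × likelihood ratio, so prior odds = posterior odds ÷ LR.
Posterior odds = 0.326/(1−0.326) = 0.4837. LR = 0.72/0.42 = 1.7143.
Prior odds = 0.4837/1.7143 = 0.2822, so P(H) = 0.2822/(1+0.2822) ≈ 0.22.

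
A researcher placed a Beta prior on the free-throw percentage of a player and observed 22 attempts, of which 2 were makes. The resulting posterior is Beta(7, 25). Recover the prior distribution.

A Beta(a, b) prior with s successes and f failures in binomial data gives a Beta(a+s, b+f) posterior.
So a = 7 − 2 = 5 and b = 25 − 20 = 5.

Beta(5, 5)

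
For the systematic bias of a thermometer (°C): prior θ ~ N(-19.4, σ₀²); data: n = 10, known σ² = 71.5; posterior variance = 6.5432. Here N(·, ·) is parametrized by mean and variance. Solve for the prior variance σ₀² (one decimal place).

σ₀² = 77.1

For the Normal–Normal model with known σ², precisions add: τ_n = τ₀ + n/σ².
So 1/σ₀² = 1/6.5432 − 10/71.5 = 0.152830 − 0.139860 = 0.012970.
Hence σ₀² = 1/0.012970 ≈ 77.1.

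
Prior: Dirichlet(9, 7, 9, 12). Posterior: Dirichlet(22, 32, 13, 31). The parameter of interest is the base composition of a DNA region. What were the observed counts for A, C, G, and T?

For a Dirichlet(α) prior with multinomial counts c, the posterior is Dirichlet(α + c) componentwise.
Counts are posterior − prior componentwise: 22−9=13, 32−7=25, 13−9=4, 31−12=19.

counts (13, 25, 4, 19)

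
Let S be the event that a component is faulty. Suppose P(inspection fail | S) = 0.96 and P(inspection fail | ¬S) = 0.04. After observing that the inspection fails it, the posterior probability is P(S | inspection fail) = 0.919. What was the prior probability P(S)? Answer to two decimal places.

P(S) = 0.32

Bayes' rule in odds form gives O(S|E) = O(S)·[P(E|S)/P(E|¬S)], hence O(S) = O(S|E)/LR.
Posterior odds = 0.919/(1−0.919) = 11.3457. LR = 0.96/0.04 = 24.0000.
Prior odds = 11.3457/24.0000 = 0.4727, so P(S) = 0.4727/(1+0.4727) ≈ 0.32.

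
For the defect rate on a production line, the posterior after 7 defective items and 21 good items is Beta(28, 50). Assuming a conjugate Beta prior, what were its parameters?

Beta(21, 29)

A Beta(a, b) prior with s successes and f failures in binomial data gives a Beta(a+s, b+f) posterior.
Subtract the data counts: 28−7=21, 50−21=29.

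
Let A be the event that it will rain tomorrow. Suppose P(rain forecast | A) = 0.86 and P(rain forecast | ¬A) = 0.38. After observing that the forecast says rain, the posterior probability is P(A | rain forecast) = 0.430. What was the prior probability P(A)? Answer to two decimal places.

P(A) = 0.25

In odds form, posterior odds = prior odds × likelihood ratio, so prior odds = posterior odds ÷ LR.
Posterior odds = 0.430/(1−0.430) = 0.7544. LR = 0.86/0.38 = 2.2632.
Prior odds = 0.7544/2.2632 = 0.3333, so P(A) = 0.3333/(1+0.3333) ≈ 0.25.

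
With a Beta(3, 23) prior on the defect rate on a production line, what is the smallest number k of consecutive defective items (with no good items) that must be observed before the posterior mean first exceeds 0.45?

k = 16

After k defective items and 0 good items the posterior is Beta(3+k, 23), with mean (3+k)/(3+23+k).
Set (3+k)/(26+k) > 0.45 and solve: k > (0.45·26 − 3)/(1 − 0.45) = 15.818.
The smallest integer exceeding 15.818 is 16, and checking k=16: (19)/(42) = 0.4524 > 0.45.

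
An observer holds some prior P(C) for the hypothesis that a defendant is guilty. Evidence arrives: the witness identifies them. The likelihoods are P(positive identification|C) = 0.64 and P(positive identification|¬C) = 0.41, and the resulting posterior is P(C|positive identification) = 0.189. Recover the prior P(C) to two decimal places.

P(C) = 0.13

In odds form, posterior odds = prior odds × likelihood ratio, so prior odds = posterior odds ÷ LR.
Posterior odds = 0.189/(1−0.189) = 0.2330. LR = 0.64/0.41 = 1.5610.
Prior odds = 0.2330/1.5610 = 0.1493, so P(C) = 0.1493/(1+0.1493) ≈ 0.13.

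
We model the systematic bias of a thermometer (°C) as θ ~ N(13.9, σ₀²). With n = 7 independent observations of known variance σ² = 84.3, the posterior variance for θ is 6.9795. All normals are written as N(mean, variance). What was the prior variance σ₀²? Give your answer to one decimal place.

Posterior precision equals prior precision plus data precision: 1/σ_n² = 1/σ₀² + n/σ².
So 1/σ₀² = 1/6.9795 − 7/84.3 = 0.143277 − 0.083037 = 0.060240.
Hence σ₀² = 1/0.060240 ≈ 16.6.

σ₀² = 16.6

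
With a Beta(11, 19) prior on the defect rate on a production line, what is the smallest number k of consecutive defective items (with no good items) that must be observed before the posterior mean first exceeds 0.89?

After k defective items and 0 good items the posterior is Beta(11+k, 19), with mean (11+k)/(11+19+k).
Set (11+k)/(30+k) > 0.89 and solve: k > (0.89·30 − 11)/(1 − 0.89) = 142.727.
The smallest integer exceeding 142.727 is 143, and checking k=143: (154)/(173) = 0.8902 > 0.89.

k = 143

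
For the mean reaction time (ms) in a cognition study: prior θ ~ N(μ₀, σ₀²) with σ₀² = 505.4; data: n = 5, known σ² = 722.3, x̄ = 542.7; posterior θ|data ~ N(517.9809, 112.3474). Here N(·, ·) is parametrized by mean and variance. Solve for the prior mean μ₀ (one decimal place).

The posterior mean is a precision-weighted average: μ_n = (τ₀μ₀ + τ_data·x̄)/(τ₀+τ_data), with τ₀=1/σ₀² and τ_data=n/σ².
Here τ₀ = 1/505.4 = 0.001979 and τ_data = 5/722.3 = 0.006922, so τ_n = 0.008901.
Rearranging for μ₀: μ₀ = (μ_n·τ_n − τ_data·x̄)/τ₀ = (517.9809·0.008901 − 0.006922·542.7) / 0.001979 = 0.853979/0.001979 ≈ 431.5.

μ₀ = 431.5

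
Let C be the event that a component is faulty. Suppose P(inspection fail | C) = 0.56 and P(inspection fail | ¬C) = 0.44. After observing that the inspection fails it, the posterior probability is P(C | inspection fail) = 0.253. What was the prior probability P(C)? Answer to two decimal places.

In odds form, posterior odds = prior odds × likelihood ratio, so prior odds = posterior odds ÷ LR.
Posterior odds = 0.253/(1−0.253) = 0.3387. LR = 0.56/0.44 = 1.2727.
Prior odds = 0.3387/1.2727 = 0.2661, so P(C) = 0.2661/(1+0.2661) ≈ 0.21.

P(C) = 0.21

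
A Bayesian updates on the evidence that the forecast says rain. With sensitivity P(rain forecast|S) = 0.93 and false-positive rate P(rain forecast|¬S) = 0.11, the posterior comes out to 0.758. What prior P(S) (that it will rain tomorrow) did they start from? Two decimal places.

Bayes' rule in odds form gives O(S|E) = O(S)·[P(E|S)/P(E|¬S)], hence O(S) = O(S|E)/LR.
Posterior odds = 0.758/(1−0.758) = 3.1322. LR = 0.93/0.11 = 8.4545.
Prior odds = 3.1322/8.4545 = 0.3705, so P(S) = 0.3705/(1+0.3705) ≈ 0.27.

P(S) = 0.27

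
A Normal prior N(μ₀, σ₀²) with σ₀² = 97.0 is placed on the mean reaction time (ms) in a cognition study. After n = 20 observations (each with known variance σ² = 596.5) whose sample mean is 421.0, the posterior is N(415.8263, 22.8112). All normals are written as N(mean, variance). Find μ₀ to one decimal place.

μ₀ = 399.0

With known observation variance, the Normal–Normal posterior has precision τ_n = τ₀ + n/σ² and mean μ_n = (τ₀μ₀ + (n/σ²)x̄)/τ_n.
Here τ₀ = 1/97.0 = 0.010309 and τ_data = 20/596.5 = 0.033529, so τ_n = 0.043838.
Rearranging for μ₀: μ₀ = (μ_n·τ_n − τ_data·x̄)/τ₀ = (415.8263·0.043838 − 0.033529·421.0) / 0.010309 = 4.113284/0.010309 ≈ 399.0.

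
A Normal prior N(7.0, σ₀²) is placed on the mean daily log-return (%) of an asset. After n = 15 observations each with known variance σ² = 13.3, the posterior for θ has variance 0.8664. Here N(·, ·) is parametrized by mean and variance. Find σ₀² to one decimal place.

σ₀² = 37.9

For the Normal–Normal model with known σ², precisions add: τ_n = τ₀ + n/σ².
So 1/σ₀² = 1/0.8664 − 15/13.3 = 1.154201 − 1.127820 = 0.026381.
Hence σ₀² = 1/0.026381 ≈ 37.9.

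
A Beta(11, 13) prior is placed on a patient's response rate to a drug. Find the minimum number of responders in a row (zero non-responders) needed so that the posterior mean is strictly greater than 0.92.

k = 139

After k responders and 0 non-responders the posterior is Beta(11+k, 13), with mean (11+k)/(11+13+k).
Set (11+k)/(24+k) > 0.92 and solve: k > (0.92·24 − 11)/(1 − 0.92) = 138.500.
The smallest integer exceeding 138.500 is 139.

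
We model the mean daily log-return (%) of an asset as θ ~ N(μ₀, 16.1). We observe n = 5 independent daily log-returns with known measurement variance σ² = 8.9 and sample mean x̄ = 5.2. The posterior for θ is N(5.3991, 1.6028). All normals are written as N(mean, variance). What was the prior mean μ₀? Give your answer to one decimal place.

μ₀ = 7.2

The posterior mean is a precision-weighted average: μ_n = (τ₀μ₀ + τ_data·x̄)/(τ₀+τ_data), with τ₀=1/σ₀² and τ_data=n/σ².
Here τ₀ = 1/16.1 = 0.062112 and τ_data = 5/8.9 = 0.561798, so τ_n = 0.623910.
Rearranging for μ₀: μ₀ = (μ_n·τ_n − τ_data·x̄)/τ₀ = (5.3991·0.623910 − 0.561798·5.2) / 0.062112 = 0.447203/0.062112 ≈ 7.2.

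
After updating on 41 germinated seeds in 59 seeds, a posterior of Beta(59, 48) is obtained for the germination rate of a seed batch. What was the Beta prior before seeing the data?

Beta(18, 30)

A Beta(a, b) prior with s successes and f failures in binomial data gives a Beta(a+s, b+f) posterior.
Subtract the data counts: 59−41=18, 48−18=30.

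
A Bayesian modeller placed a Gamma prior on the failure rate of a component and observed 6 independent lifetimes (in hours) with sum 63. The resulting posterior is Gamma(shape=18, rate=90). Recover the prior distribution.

Gamma–exponential conjugacy: posterior shape = α + n, posterior rate = β + Σtᵢ.
So α = 18 − 6 = 12 and β = 90 − 63 = 27.

Gamma(shape=12, rate=27)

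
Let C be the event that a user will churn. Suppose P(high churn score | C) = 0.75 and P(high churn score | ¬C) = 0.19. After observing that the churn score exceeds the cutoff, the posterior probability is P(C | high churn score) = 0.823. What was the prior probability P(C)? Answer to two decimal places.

P(C) = 0.54

Bayes' rule in odds form gives O(C|E) = O(C)·[P(E|C)/P(E|¬C)], hence O(C) = O(C|E)/LR.
Posterior odds = 0.823/(1−0.823) = 4.6497. LR = 0.75/0.19 = 3.9474.
Prior odds = 4.6497/3.9474 = 1.1779, so P(C) = 1.1779/(1+1.1779) ≈ 0.54.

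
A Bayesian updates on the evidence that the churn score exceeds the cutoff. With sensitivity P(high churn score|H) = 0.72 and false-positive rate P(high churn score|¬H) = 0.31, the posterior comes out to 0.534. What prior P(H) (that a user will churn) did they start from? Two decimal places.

Bayes' rule in odds form gives O(H|E) = O(H)·[P(E|H)/P(E|¬H)], hence O(H) = O(H|E)/LR.
Posterior odds = 0.534/(1−0.534) = 1.1459. LR = 0.72/0.31 = 2.3226.
Prior odds = 1.1459/2.3226 = 0.4934, so P(H) = 0.4934/(1+0.4934) ≈ 0.33.

P(H) = 0.33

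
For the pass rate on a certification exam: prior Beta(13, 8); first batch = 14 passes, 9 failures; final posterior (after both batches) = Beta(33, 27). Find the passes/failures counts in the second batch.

Sequential conjugate updates are equivalent to a single update on the pooled data, so total successes = posterior α − prior α and total failures = posterior β − prior β.
Total across both batches: 33−13=20 passes, 27−8=19 failures.
Subtract the first batch: 20−14=6 passes and 19−9=10 failures.

6 passes and 10 failures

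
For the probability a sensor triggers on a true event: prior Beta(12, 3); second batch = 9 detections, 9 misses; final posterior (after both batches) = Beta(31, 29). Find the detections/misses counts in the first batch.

10 detections and 17 misses

Sequential conjugate updates are equivalent to a single update on the pooled data, so total successes = posterior α − prior α and total failures = posterior β − prior β.
Total across both batches: 31−12=19 detections, 29−3=26 misses.
Subtract the second batch: 19−9=10 detections and 26−9=17 misses.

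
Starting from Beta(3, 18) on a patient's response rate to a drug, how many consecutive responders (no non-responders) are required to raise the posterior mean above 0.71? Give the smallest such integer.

k = 42

After k responders and 0 non-responders the posterior is Beta(3+k, 18), with mean (3+k)/(3+18+k).
Set (3+k)/(21+k) > 0.71 and solve: k > (0.71·21 − 3)/(1 − 0.71) = 41.069.
The smallest integer exceeding 41.069 is 42.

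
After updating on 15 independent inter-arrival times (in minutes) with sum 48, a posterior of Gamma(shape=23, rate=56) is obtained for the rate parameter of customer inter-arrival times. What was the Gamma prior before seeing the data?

Gamma(shape=8, rate=8)

For an exponential likelihood with a Gamma(α, β) prior on the rate, n observations with total T give posterior Gamma(α+n, β+T).
So α = 23 − 15 = 8 and β = 56 − 48 = 8.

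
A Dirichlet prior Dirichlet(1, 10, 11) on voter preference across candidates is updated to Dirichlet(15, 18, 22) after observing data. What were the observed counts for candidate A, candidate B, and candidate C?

For a Dirichlet(α) prior with multinomial counts c, the posterior is Dirichlet(α + c) componentwise.
Counts are posterior − prior componentwise: 15−1=14, 18−10=8, 22−11=11.

counts (14, 8, 11)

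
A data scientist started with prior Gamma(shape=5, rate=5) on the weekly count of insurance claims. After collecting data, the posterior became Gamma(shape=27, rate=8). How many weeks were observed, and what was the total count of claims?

n = 3 weeks with total 22 claims

Gamma–Poisson conjugacy: posterior shape = α + Σxᵢ, posterior rate = β + n.
Matching: Σxᵢ = 27 − 5 = 22 and n = 8 − 5 = 3.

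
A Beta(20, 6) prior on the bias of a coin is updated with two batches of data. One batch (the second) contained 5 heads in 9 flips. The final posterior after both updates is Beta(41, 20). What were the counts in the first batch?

Sequential conjugate updates are equivalent to a single update on the pooled data, so total successes = posterior α − prior α and total failures = posterior β − prior β.
Total across both batches: 41−20=21 heads, 20−6=14 tails.
Subtract the second batch: 21−5=16 heads and 14−4=10 tails.

16 heads and 10 tails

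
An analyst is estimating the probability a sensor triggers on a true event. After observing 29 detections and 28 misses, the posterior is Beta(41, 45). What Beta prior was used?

Beta(12, 17)

A Beta(a, b) prior with s successes and f failures in binomial data gives a Beta(a+s, b+f) posterior.
Subtract the data counts: 41−29=12, 45−28=17.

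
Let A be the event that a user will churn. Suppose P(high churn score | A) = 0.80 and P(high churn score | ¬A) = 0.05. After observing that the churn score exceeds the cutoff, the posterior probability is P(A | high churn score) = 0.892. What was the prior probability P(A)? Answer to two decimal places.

Bayes' rule in odds form gives O(A|E) = O(A)·[P(E|A)/P(E|¬A)], hence O(A) = O(A|E)/LR.
Posterior odds = 0.892/(1−0.892) = 8.2593. LR = 0.80/0.05 = 16.0000.
Prior odds = 8.2593/16.0000 = 0.5162, so P(A) = 0.5162/(1+0.5162) ≈ 0.34.

P(A) = 0.34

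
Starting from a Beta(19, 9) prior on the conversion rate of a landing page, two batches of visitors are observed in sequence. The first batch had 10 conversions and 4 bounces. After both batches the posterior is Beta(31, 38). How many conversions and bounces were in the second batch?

2 conversions and 25 bounces

Sequential conjugate updates are equivalent to a single update on the pooled data, so total successes = posterior α − prior α and total failures = posterior β − prior β.
Total across both batches: 31−19=12 conversions, 38−9=29 bounces.
Subtract the first batch: 12−10=2 conversions and 29−4=25 bounces.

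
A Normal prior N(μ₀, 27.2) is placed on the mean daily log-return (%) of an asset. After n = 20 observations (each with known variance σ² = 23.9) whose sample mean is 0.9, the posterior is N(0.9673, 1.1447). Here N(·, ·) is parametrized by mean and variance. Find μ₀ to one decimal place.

μ₀ = 2.5

The posterior mean is a precision-weighted average: μ_n = (τ₀μ₀ + τ_data·x̄)/(τ₀+τ_data), with τ₀=1/σ₀² and τ_data=n/σ².
Here τ₀ = 1/27.2 = 0.036765 and τ_data = 20/23.9 = 0.836820, so τ_n = 0.873585.
Rearranging for μ₀: μ₀ = (μ_n·τ_n − τ_data·x̄)/τ₀ = (0.9673·0.873585 − 0.836820·0.9) / 0.036765 = 0.091881/0.036765 ≈ 2.5.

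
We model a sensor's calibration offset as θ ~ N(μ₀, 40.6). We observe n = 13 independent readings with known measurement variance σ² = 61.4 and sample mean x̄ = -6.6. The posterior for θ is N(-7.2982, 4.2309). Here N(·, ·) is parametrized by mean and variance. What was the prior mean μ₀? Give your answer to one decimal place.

μ₀ = -13.3

With known observation variance, the Normal–Normal posterior has precision τ_n = τ₀ + n/σ² and mean μ_n = (τ₀μ₀ + (n/σ²)x̄)/τ_n.
Here τ₀ = 1/40.6 = 0.024631 and τ_data = 13/61.4 = 0.211726, so τ_n = 0.236357.
Rearranging for μ₀: μ₀ = (μ_n·τ_n − τ_data·x̄)/τ₀ = (-7.2982·0.236357 − 0.211726·-6.6) / 0.024631 = -0.327589/0.024631 ≈ -13.3.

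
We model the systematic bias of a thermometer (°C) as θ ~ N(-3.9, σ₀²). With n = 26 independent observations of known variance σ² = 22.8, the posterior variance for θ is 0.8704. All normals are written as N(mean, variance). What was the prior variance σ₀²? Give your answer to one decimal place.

σ₀² = 117.0

For the Normal–Normal model with known σ², precisions add: τ_n = τ₀ + n/σ².
So 1/σ₀² = 1/0.8704 − 26/22.8 = 1.148897 − 1.140351 = 0.008546.
Hence σ₀² = 1/0.008546 ≈ 117.0.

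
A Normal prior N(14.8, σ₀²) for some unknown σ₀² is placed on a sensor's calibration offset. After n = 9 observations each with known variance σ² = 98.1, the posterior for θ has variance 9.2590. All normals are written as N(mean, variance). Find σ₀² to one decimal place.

σ₀² = 61.5

Posterior precision equals prior precision plus data precision: 1/σ_n² = 1/σ₀² + n/σ².
So 1/σ₀² = 1/9.2590 − 9/98.1 = 0.108003 − 0.091743 = 0.016260.
Hence σ₀² = 1/0.016260 ≈ 61.5.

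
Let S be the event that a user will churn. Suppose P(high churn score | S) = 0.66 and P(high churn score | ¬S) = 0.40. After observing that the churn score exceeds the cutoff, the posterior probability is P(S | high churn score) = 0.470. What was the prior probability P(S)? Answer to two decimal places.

P(S) = 0.35

Bayes' rule in odds form gives O(S|E) = O(S)·[P(E|S)/P(E|¬S)], hence O(S) = O(S|E)/LR.
Posterior odds = 0.470/(1−0.470) = 0.8868. LR = 0.66/0.40 = 1.6500.
Prior odds = 0.8868/1.6500 = 0.5375, so P(S) = 0.5375/(1+0.5375) ≈ 0.35.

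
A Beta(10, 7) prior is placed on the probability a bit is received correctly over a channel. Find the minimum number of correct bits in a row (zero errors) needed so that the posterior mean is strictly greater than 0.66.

k = 4

After k correct bits and 0 errors the posterior is Beta(10+k, 7), with mean (10+k)/(10+7+k).
Set (10+k)/(17+k) > 0.66 and solve: k > (0.66·17 − 10)/(1 − 0.66) = 3.588.
The smallest integer exceeding 3.588 is 4.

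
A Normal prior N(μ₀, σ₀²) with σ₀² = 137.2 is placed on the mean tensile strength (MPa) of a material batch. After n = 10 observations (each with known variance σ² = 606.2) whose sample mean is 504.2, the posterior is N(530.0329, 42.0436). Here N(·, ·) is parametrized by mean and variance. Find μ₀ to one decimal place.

The posterior mean is a precision-weighted average: μ_n = (τ₀μ₀ + τ_data·x̄)/(τ₀+τ_data), with τ₀=1/σ₀² and τ_data=n/σ².
Here τ₀ = 1/137.2 = 0.007289 and τ_data = 10/606.2 = 0.016496, so τ_n = 0.023785.
Rearranging for μ₀: μ₀ = (μ_n·τ_n − τ_data·x̄)/τ₀ = (530.0329·0.023785 − 0.016496·504.2) / 0.007289 = 4.289549/0.007289 ≈ 588.5.

μ₀ = 588.5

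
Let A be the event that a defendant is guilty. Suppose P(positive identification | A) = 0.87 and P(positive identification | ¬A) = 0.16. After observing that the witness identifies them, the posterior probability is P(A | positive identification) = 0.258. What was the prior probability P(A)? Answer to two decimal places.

In odds form, posterior odds = prior odds × likelihood ratio, so prior odds = posterior odds ÷ LR.
Posterior odds = 0.258/(1−0.258) = 0.3477. LR = 0.87/0.16 = 5.4375.
Prior odds = 0.3477/5.4375 = 0.0639, so P(A) = 0.0639/(1+0.0639) ≈ 0.06.

P(A) = 0.06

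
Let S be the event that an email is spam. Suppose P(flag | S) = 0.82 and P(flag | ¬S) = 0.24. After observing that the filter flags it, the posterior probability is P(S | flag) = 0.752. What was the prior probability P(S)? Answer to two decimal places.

P(S) = 0.47

In odds form, posterior odds = prior odds × likelihood ratio, so prior odds = posterior odds ÷ LR.
Posterior odds = 0.752/(1−0.752) = 3.0323. LR = 0.82/0.24 = 3.4167.
Prior odds = 3.0323/3.4167 = 0.8875, so P(S) = 0.8875/(1+0.8875) ≈ 0.47.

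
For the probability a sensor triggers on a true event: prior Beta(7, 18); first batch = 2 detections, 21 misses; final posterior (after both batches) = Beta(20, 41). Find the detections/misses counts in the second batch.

11 detections and 2 misses

Because Beta–binomial updating is additive in the counts, the combined data contributed (α_post−α_prior, β_post−β_prior) successes and failures.
Total across both batches: 20−7=13 detections, 41−18=23 misses.
Subtract the first batch: 13−2=11 detections and 23−21=2 misses.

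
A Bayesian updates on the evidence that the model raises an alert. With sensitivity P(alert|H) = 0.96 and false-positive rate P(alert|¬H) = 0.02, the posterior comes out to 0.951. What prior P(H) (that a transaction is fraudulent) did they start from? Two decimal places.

Bayes' rule in odds form gives O(H|E) = O(H)·[P(E|H)/P(E|¬H)], hence O(H) = O(H|E)/LR.
Posterior odds = 0.951/(1−0.951) = 19.4082. LR = 0.96/0.02 = 48.0000.
Prior odds = 19.4082/48.0000 = 0.4043, so P(H) = 0.4043/(1+0.4043) ≈ 0.29.

P(H) = 0.29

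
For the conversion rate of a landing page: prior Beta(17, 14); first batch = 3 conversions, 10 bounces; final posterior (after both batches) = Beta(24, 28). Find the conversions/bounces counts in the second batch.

4 conversions and 4 bounces

Sequential conjugate updates are equivalent to a single update on the pooled data, so total successes = posterior α − prior α and total failures = posterior β − prior β.
Total across both batches: 24−17=7 conversions, 28−14=14 bounces.
Subtract the first batch: 7−3=4 conversions and 14−10=4 bounces.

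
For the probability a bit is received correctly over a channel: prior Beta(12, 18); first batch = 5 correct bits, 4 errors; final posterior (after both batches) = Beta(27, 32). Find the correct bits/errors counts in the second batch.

Sequential conjugate updates are equivalent to a single update on the pooled data, so total successes = posterior α − prior α and total failures = posterior β − prior β.
Total across both batches: 27−12=15 correct bits, 32−18=14 errors.
Subtract the first batch: 15−5=10 correct bits and 14−4=10 errors.

10 correct bits and 10 errors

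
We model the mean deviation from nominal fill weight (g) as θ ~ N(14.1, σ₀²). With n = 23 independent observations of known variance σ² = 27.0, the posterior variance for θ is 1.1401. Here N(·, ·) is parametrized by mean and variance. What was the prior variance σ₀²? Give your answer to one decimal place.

σ₀² = 39.6

For the Normal–Normal model with known σ², precisions add: τ_n = τ₀ + n/σ².
So 1/σ₀² = 1/1.1401 − 23/27.0 = 0.877116 − 0.851852 = 0.025264.
Hence σ₀² = 1/0.025264 ≈ 39.6.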